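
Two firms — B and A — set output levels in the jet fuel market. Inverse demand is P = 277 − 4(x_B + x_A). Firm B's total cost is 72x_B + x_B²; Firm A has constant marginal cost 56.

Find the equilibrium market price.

Firm B's profit: π = x_B(277 − 4(x_B + x_A)) − 72x_B − x_B².
∂π/∂x_B = 205 − 10x_B − 4x_A = 0, so x_B = 20.5 − 0.4x_A.
For A: ∂π/∂x_A = 221 − 8x_A − 4x_B = 0 ⇒ x_A = 27.625 − 0.5x_B.
Plugging x_A into B's best response: x_B = 20.5 − 0.4(27.625 − 0.5x_B) ⇒ 0.8x_B = 9.45, so x_B = 11.8125.
Then x_A = 27.625 − 0.5·11.8125 = 695/32.
Equilibrium price: P = 277 − 4·(1073/32) = 142.875.

142.875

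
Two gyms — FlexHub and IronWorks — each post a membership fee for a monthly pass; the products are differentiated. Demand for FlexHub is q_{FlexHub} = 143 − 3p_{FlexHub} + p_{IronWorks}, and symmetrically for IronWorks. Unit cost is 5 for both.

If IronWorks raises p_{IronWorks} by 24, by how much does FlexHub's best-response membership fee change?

4

FlexHub's profit: π = (p_{FlexHub} − 5)(143 − 3p_{FlexHub} + p_{IronWorks}).
∂π/∂p_{FlexHub} = 158 − 6p_{FlexHub} + p_{IronWorks} = 0 ⇒ p_{FlexHub} = 79/3 + (1/6)p_{IronWorks}.
The reaction-function slope is 1/6, so a 24-unit rise in p_{IronWorks} moves p_{FlexHub} by 1/6 × 24 = 4. FlexHub's best response rises — the actions are strategic complements.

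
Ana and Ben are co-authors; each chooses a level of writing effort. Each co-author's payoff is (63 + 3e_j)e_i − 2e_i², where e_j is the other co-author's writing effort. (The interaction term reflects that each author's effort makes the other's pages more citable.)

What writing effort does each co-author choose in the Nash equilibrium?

63

Ana's payoff is (63 + 3e_B)e_A − 2e_A².
∂π/∂e_A = 63 + 3e_B − 4e_A = 0, so e_A = 15.75 + 0.75e_B.
Setting e_A = e_B in the reaction function: e_A = 15.75 + 0.75e_A, so e_A = 15.75 / 0.25 = 63.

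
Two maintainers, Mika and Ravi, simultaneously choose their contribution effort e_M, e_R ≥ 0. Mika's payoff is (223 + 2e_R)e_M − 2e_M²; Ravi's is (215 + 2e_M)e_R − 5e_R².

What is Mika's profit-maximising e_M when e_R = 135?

123.25

Expanding Mika's payoff: 223e_M + 2e_Re_M − 2e_M².
∂π/∂e_M = 223 + 2e_R − 4e_M = 0, so e_M = 55.75 + 0.5e_R.
At e_R = 135: e_M = 55.75 + 0.5·135 = 123.25.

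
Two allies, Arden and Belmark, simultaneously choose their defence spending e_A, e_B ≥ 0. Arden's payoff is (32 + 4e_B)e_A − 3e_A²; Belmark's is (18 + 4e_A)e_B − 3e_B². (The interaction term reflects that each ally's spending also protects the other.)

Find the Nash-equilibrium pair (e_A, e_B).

Expanding Arden's payoff: 32e_A + 4e_Be_A − 3e_A².
∂π/∂e_A = 32 + 4e_B − 6e_A = 0, so e_A = 16/3 + (2/3)e_B.
Likewise for Belmark: e_B = 3 + (2/3)e_A.
Substituting the second reaction function into the first: e_A = 16/3 + (2/3)(3 + (2/3)e_A), which gives (5/9)e_A = 22/3 ⇒ e_A = 13.2.
Then e_B = 3 + (2/3)·13.2 = 11.8.

13.2, 11.8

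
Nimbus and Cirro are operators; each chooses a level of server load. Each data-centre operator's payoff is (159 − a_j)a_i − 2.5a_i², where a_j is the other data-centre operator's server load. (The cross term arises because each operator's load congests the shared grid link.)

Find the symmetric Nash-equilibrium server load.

Nimbus's payoff is (159 − a_C)a_N − 2.5a_N².
∂π/∂a_N = 159 − a_C − 5a_N = 0, so a_N = 31.8 − 0.2a_C.
Setting a_N = a_C in the reaction function: a_N = 31.8 − 0.2a_N, so a_N = 31.8 / 1.2 = 26.5.

26.5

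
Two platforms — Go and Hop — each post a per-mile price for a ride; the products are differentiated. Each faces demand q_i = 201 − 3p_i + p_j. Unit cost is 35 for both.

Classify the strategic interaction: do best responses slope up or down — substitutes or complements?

strategic complements

Go's profit: π = (p_{Go} − 35)(201 − 3p_{Go} + p_{Hop}).
∂π/∂p_{Go} = 306 − 6p_{Go} + p_{Hop} = 0 ⇒ p_{Go} = 51 + (1/6)p_{Hop}.
The best-response slope dp_{Go}/dp_{Hop} = 1/6 > 0: the reaction function is upward-sloping, so the choices are strategic complements.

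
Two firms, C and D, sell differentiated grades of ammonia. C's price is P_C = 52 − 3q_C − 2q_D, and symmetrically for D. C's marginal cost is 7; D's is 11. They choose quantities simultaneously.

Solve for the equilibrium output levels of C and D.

Firm C's profit: π = q_C(52 − 3q_C − 2q_D) − 7q_C.
∂π/∂q_C = 45 − 6q_C − 2q_D = 0 ⇒ q_C = 7.5 − (1/3)q_D.
Similarly q_D = 41/6 − (1/3)q_C.
Substituting the second reaction function into the first: q_C = 7.5 − (1/3)(41/6 − (1/3)q_C), which gives (8/9)q_C = 47/9 ⇒ q_C = 5.875.
Then q_D = 41/6 − (1/3)·5.875 = 4.875.

5.875, 4.875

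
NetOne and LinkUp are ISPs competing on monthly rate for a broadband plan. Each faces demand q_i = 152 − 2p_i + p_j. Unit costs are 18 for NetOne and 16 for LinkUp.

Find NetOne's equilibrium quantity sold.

NetOne's profit: π = (p_{NetOne} − 18)(152 − 2p_{NetOne} + p_{LinkUp}).
∂π/∂p_{NetOne} = 188 − 4p_{NetOne} + p_{LinkUp} = 0 ⇒ p_{NetOne} = 47 + 0.25p_{LinkUp}.
Similarly p_{LinkUp} = 46 + 0.25p_{NetOne}.
Solving the two reaction functions simultaneously: (1 − (0.25)(0.25))p_{NetOne} = 47 + 0.25·46, so 0.9375p_{NetOne} = 58.5 and p_{NetOne} = 62.4.
Then p_{LinkUp} = 46 + 0.25·62.4 = 61.6.
q_{NetOne} = 152 − 2·62.4 + 61.6 = 88.8.

88.8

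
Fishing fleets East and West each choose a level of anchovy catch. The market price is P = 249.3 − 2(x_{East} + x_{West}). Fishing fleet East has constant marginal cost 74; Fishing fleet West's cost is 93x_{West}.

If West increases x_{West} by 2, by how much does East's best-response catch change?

Fishing fleet East's profit: π = x_{East}(249.3 − 2(x_{East} + x_{West})) − 74x_{East}.
∂π/∂x_{East} = 175.3 − 4x_{East} − 2x_{West} = 0, so x_{East} = 43.825 − 0.5x_{West}.
The reaction-function slope is −0.5, so a 2-unit rise in x_{West} moves x_{East} by −0.5 × 2 = −1. East's best response falls — the actions are strategic substitutes.

-1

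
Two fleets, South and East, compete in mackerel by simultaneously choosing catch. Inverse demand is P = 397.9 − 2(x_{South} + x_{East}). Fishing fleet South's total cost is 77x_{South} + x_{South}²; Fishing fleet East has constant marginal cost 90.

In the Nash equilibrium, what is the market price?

210.56

Fishing fleet South's profit: π = x_{South}(397.9 − 2(x_{South} + x_{East})) − 77x_{South} − x_{South}².
∂π/∂x_{South} = 320.9 − 6x_{South} − 2x_{East} = 0, so x_{South} = 3209/60 − (1/3)x_{East}.
For East: ∂π/∂x_{East} = 307.9 − 4x_{East} − 2x_{South} = 0 ⇒ x_{East} = 76.975 − 0.5x_{South}.
Solving the two reaction functions simultaneously: (1 − (−1/3)(−0.5))x_{South} = 3209/60 − (1/3)·76.975, so (5/6)x_{South} = 27.825 and x_{South} = 33.39.
Then x_{East} = 76.975 − 0.5·33.39 = 60.28.
Equilibrium price: P = 397.9 − 2·93.67 = 210.56.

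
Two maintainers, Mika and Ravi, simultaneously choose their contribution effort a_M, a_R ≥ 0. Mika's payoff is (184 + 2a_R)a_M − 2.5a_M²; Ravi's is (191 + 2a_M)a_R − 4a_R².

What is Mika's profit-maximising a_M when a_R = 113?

Expanding Mika's payoff: 184a_M + 2a_Ra_M − 2.5a_M².
∂π/∂a_M = 184 + 2a_R − 5a_M = 0, so a_M = 36.8 + 0.4a_R.
At a_R = 113: a_M = 36.8 + 0.4·113 = 82.

82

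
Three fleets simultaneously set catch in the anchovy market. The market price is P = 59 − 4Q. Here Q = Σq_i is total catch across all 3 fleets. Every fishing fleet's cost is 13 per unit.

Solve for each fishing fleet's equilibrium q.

A representative fishing fleet's profit is π_i = q_i(59 − 4Q) − 13q_i, with Q = q_i + Σ_{j≠i} q_j.
First-order condition: 46 − 8q_i − 4Σ_{j≠i} q_j = 0.
In a symmetric equilibrium every fishing fleet chooses the same q, so Σ_{j≠i} q_j = 2q. The condition becomes 46 − 16q = 0, giving q = 46/16 = 2.875.

2.875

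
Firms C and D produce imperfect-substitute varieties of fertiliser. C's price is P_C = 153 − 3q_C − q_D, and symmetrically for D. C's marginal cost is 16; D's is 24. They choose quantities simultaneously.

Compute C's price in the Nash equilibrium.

Firm C's profit: π = q_C(153 − 3q_C − q_D) − 16q_C.
∂π/∂q_C = 137 − 6q_C − q_D = 0 ⇒ q_C = 137/6 − (1/6)q_D.
Similarly q_D = 21.5 − (1/6)q_C.
Plugging q_D into C's best response: q_C = 137/6 − (1/6)(21.5 − (1/6)q_C) ⇒ (35/36)q_C = 19.25, so q_C = 19.8.
Then q_D = 21.5 − (1/6)·19.8 = 18.2.
P_C = 153 − 3·19.8 − 18.2 = 75.4.

75.4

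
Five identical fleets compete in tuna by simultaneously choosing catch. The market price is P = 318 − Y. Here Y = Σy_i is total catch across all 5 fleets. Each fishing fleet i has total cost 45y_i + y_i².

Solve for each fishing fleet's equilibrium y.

34.125

A representative fishing fleet's profit is π_i = y_i(318 − Y) − 45y_i − y_i², with Y = y_i + Σ_{j≠i} y_j.
First-order condition: 273 − 4y_i − Σ_{j≠i} y_j = 0.
With identical fishing fleets, set every y_j = y: then 273 − 4y − 4y = 0, i.e. y = 273/8 = 34.125.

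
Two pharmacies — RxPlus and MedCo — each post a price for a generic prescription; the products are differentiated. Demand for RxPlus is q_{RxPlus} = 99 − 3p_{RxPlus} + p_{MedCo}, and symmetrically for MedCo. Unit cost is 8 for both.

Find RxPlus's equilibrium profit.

826.68

RxPlus's profit: π = (p_{RxPlus} − 8)(99 − 3p_{RxPlus} + p_{MedCo}).
∂π/∂p_{RxPlus} = 123 − 6p_{RxPlus} + p_{MedCo} = 0 ⇒ p_{RxPlus} = 20.5 + (1/6)p_{MedCo}.
By symmetry p_{MedCo} = p_{RxPlus}; substituting into the reaction function, (5/6)p_{RxPlus} = 20.5 and p_{RxPlus} = 24.6.
q_{RxPlus} = 99 − 3·24.6 + 24.6 = 49.8.
Profit = (24.6 − 8)·49.8 = 826.68.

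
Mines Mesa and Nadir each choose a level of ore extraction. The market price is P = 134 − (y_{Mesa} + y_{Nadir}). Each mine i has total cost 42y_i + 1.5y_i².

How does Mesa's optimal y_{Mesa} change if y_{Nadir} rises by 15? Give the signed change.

Mine Mesa's profit: π = y_{Mesa}(134 − (y_{Mesa} + y_{Nadir})) − 42y_{Mesa} − 1.5y_{Mesa}².
∂π/∂y_{Mesa} = 92 − 5y_{Mesa} − y_{Nadir} = 0, so y_{Mesa} = 18.4 − 0.2y_{Nadir}.
The reaction-function slope is −0.2, so a 15-unit rise in y_{Nadir} moves y_{Mesa} by −0.2 × 15 = −3. Mesa's best response falls — the actions are strategic substitutes.

-3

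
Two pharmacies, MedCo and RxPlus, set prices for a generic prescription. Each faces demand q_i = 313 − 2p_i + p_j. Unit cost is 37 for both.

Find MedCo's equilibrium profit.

MedCo's profit: π = (p_{MedCo} − 37)(313 − 2p_{MedCo} + p_{RxPlus}).
∂π/∂p_{MedCo} = 387 − 4p_{MedCo} + p_{RxPlus} = 0 ⇒ p_{MedCo} = 96.75 + 0.25p_{RxPlus}.
The game is symmetric, so in equilibrium p_{RxPlus} = p_{MedCo}: the reaction function gives 0.75p_{MedCo} = 96.75, hence p_{MedCo} = 129.
q_{MedCo} = 313 − 2·129 + 129 = 184.
Profit = (129 − 37)·184 = 16928.

16928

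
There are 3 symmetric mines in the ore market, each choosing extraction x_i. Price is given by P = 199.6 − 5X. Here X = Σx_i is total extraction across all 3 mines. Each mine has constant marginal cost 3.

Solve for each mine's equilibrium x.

9.83

A representative mine's profit is π_i = x_i(199.6 − 5X) − 3x_i, with X = x_i + Σ_{j≠i} x_j.
First-order condition: 196.6 − 10x_i − 5Σ_{j≠i} x_j = 0.
In a symmetric equilibrium every mine chooses the same x, so Σ_{j≠i} x_j = 2x. The condition becomes 196.6 − 20x = 0, giving x = 196.6/20 = 9.83.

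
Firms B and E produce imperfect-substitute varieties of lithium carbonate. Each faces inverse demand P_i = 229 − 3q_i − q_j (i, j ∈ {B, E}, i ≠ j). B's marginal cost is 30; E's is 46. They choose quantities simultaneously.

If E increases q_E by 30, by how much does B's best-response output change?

Firm B's profit: π = q_B(229 − 3q_B − q_E) − 30q_B.
∂π/∂q_B = 199 − 6q_B − q_E = 0 ⇒ q_B = 199/6 − (1/6)q_E.
The reaction-function slope is −1/6, so a 30-unit rise in q_E moves q_B by −1/6 × 30 = −5. B's best response falls — the actions are strategic substitutes.

-5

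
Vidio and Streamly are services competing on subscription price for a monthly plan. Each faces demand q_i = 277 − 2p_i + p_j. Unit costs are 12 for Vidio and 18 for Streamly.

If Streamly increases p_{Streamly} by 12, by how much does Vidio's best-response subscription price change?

3

Vidio's profit: π = (p_{Vidio} − 12)(277 − 2p_{Vidio} + p_{Streamly}).
∂π/∂p_{Vidio} = 301 − 4p_{Vidio} + p_{Streamly} = 0 ⇒ p_{Vidio} = 75.25 + 0.25p_{Streamly}.
The reaction-function slope is 0.25, so a 12-unit rise in p_{Streamly} moves p_{Vidio} by 0.25 × 12 = 3. Vidio's best response rises — the actions are strategic complements.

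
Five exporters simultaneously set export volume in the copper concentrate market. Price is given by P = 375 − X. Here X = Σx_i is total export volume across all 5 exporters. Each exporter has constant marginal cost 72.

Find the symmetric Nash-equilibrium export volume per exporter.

A representative exporter's profit is π_i = x_i(375 − X) − 72x_i, with X = x_i + Σ_{j≠i} x_j.
First-order condition: 303 − 2x_i − Σ_{j≠i} x_j = 0.
Imposing symmetry (x_j = x for all j) turns Σ_{j≠i} x_j into 4x, so 303 = 6x and x = 50.5.

50.5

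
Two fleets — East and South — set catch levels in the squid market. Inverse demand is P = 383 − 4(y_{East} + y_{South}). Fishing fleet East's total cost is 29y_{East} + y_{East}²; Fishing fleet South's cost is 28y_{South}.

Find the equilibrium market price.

161.375

Fishing fleet East's profit: π = y_{East}(383 − 4(y_{East} + y_{South})) − 29y_{East} − y_{East}².
∂π/∂y_{East} = 354 − 10y_{East} − 4y_{South} = 0, so y_{East} = 35.4 − 0.4y_{South}.
For South: ∂π/∂y_{South} = 355 − 8y_{South} − 4y_{East} = 0 ⇒ y_{South} = 44.375 − 0.5y_{East}.
Substituting the second reaction function into the first: y_{East} = 35.4 − 0.4(44.375 − 0.5y_{East}), which gives 0.8y_{East} = 17.65 ⇒ y_{East} = 22.0625.
Then y_{South} = 44.375 − 0.5·22.0625 = 1067/32.
Equilibrium price: P = 383 − 4·(1773/32) = 161.375.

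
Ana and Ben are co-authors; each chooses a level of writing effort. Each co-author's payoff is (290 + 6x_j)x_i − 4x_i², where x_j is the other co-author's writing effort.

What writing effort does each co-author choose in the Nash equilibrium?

Ana's payoff is (290 + 6x_B)x_A − 4x_A².
∂π/∂x_A = 290 + 6x_B − 8x_A = 0, so x_A = 36.25 + 0.75x_B.
By symmetry x_B = x_A; substituting into the reaction function, 0.25x_A = 36.25 and x_A = 145.

145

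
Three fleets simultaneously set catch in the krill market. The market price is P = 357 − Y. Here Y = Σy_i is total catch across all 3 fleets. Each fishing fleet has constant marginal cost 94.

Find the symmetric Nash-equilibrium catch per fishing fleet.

A representative fishing fleet's profit is π_i = y_i(357 − Y) − 94y_i, with Y = y_i + Σ_{j≠i} y_j.
First-order condition: 263 − 2y_i − Σ_{j≠i} y_j = 0.
With identical fishing fleets, set every y_j = y: then 263 − 2y − 2y = 0, i.e. y = 263/4 = 65.75.

65.75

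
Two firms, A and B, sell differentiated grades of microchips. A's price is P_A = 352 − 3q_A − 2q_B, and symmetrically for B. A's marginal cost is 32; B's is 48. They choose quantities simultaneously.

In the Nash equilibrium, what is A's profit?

Firm A's profit: π = q_A(352 − 3q_A − 2q_B) − 32q_A.
∂π/∂q_A = 320 − 6q_A − 2q_B = 0 ⇒ q_A = 160/3 − (1/3)q_B.
Similarly q_B = 152/3 − (1/3)q_A.
Solving the two reaction functions simultaneously: (1 − (−1/3)(−1/3))q_A = 160/3 − (1/3)·(152/3), so (8/9)q_A = 328/9 and q_A = 41.
Then q_B = 152/3 − (1/3)·41 = 37.
P_A = 352 − 3·41 − 2·37 = 155.
Profit = (155 − 32)·41 = 5043.

5043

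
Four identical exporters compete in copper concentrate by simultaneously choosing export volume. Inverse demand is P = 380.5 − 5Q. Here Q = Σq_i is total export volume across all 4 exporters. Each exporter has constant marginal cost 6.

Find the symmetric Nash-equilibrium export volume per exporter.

A representative exporter's profit is π_i = q_i(380.5 − 5Q) − 6q_i, with Q = q_i + Σ_{j≠i} q_j.
First-order condition: 374.5 − 10q_i − 5Σ_{j≠i} q_j = 0.
In a symmetric equilibrium every exporter chooses the same q, so Σ_{j≠i} q_j = 3q. The condition becomes 374.5 − 25q = 0, giving q = 374.5/25 = 14.98.

14.98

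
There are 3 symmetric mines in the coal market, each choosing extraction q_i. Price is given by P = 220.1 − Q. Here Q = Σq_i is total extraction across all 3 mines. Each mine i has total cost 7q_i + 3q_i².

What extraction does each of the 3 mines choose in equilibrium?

21.31

A representative mine's profit is π_i = q_i(220.1 − Q) − 7q_i − 3q_i², with Q = q_i + Σ_{j≠i} q_j.
First-order condition: 213.1 − 8q_i − Σ_{j≠i} q_j = 0.
Imposing symmetry (q_j = q for all j) turns Σ_{j≠i} q_j into 2q, so 213.1 = 10q and q = 21.31.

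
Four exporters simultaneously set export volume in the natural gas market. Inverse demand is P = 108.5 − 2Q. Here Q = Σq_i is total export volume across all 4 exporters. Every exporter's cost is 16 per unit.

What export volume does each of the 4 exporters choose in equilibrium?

9.25

A representative exporter's profit is π_i = q_i(108.5 − 2Q) − 16q_i, with Q = q_i + Σ_{j≠i} q_j.
First-order condition: 92.5 − 4q_i − 2Σ_{j≠i} q_j = 0.
Imposing symmetry (q_j = q for all j) turns Σ_{j≠i} q_j into 3q, so 92.5 = 10q and q = 9.25.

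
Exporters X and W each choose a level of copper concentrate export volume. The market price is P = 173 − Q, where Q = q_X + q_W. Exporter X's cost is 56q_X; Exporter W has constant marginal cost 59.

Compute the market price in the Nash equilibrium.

Exporter X's profit: π = q_X(173 − (q_X + q_W)) − 56q_X.
∂π/∂q_X = 117 − 2q_X − q_W = 0, so q_X = 58.5 − 0.5q_W.
By the same steps for W: q_W = 57 − 0.5q_X.
Substituting the second reaction function into the first: q_X = 58.5 − 0.5(57 − 0.5q_X), which gives 0.75q_X = 30 ⇒ q_X = 40.
Then q_W = 57 − 0.5·40 = 37.
Equilibrium price: P = 173 − 77 = 96.

96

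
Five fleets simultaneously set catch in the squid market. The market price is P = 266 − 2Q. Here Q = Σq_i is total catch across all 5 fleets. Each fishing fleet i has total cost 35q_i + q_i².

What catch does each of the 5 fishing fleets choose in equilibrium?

A representative fishing fleet's profit is π_i = q_i(266 − 2Q) − 35q_i − q_i², with Q = q_i + Σ_{j≠i} q_j.
First-order condition: 231 − 6q_i − 2Σ_{j≠i} q_j = 0.
Imposing symmetry (q_j = q for all j) turns Σ_{j≠i} q_j into 4q, so 231 = 14q and q = 16.5.

16.5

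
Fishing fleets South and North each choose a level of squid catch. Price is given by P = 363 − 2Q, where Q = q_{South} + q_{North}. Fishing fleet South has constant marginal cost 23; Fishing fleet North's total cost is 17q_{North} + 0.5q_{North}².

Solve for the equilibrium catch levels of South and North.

63, 44

Fishing fleet South's profit: π = q_{South}(363 − 2(q_{South} + q_{North})) − 23q_{South}.
∂π/∂q_{South} = 340 − 4q_{South} − 2q_{North} = 0, so q_{South} = 85 − 0.5q_{North}.
For North: ∂π/∂q_{North} = 346 − 5q_{North} − 2q_{South} = 0 ⇒ q_{North} = 69.2 − 0.4q_{South}.
Plugging q_{North} into South's best response: q_{South} = 85 − 0.5(69.2 − 0.4q_{South}) ⇒ 0.8q_{South} = 50.4, so q_{South} = 63.
Then q_{North} = 69.2 − 0.4·63 = 44.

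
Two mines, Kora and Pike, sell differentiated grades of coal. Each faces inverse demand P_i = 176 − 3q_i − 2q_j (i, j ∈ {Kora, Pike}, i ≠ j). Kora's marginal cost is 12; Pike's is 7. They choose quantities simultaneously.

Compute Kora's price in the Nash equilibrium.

Mine Kora's profit: π = q_{Kora}(176 − 3q_{Kora} − 2q_{Pike}) − 12q_{Kora}.
∂π/∂q_{Kora} = 164 − 6q_{Kora} − 2q_{Pike} = 0 ⇒ q_{Kora} = 82/3 − (1/3)q_{Pike}.
Similarly q_{Pike} = 169/6 − (1/3)q_{Kora}.
Solving the two reaction functions simultaneously: (1 − (−1/3)(−1/3))q_{Kora} = 82/3 − (1/3)·(169/6), so (8/9)q_{Kora} = 323/18 and q_{Kora} = 20.1875.
Then q_{Pike} = 169/6 − (1/3)·20.1875 = 21.4375.
P_{Kora} = 176 − 3·20.1875 − 2·21.4375 = 72.5625.

72.5625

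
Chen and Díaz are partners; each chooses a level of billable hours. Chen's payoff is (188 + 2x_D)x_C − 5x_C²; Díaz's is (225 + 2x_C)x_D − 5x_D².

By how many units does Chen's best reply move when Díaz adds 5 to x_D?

Expanding Chen's payoff: 188x_C + 2x_Dx_C − 5x_C².
∂π/∂x_C = 188 + 2x_D − 10x_C = 0, so x_C = 18.8 + 0.2x_D.
The reaction-function slope is 0.2, so a 5-unit rise in x_D moves x_C by 0.2 × 5 = 1. Chen's best response rises — the actions are strategic complements.

1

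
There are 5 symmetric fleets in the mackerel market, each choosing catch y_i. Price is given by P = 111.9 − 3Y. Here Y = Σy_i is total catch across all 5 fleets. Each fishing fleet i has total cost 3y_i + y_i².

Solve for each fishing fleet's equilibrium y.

5.445

A representative fishing fleet's profit is π_i = y_i(111.9 − 3Y) − 3y_i − y_i², with Y = y_i + Σ_{j≠i} y_j.
First-order condition: 108.9 − 8y_i − 3Σ_{j≠i} y_j = 0.
Imposing symmetry (y_j = y for all j) turns Σ_{j≠i} y_j into 4y, so 108.9 = 20y and y = 5.445.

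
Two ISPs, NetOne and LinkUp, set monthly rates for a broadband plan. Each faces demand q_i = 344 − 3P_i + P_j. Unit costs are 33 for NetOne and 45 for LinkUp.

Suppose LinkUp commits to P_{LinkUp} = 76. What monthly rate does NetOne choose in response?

86.5

NetOne's profit: π = (P_{NetOne} − 33)(344 − 3P_{NetOne} + P_{LinkUp}).
∂π/∂P_{NetOne} = 443 − 6P_{NetOne} + P_{LinkUp} = 0 ⇒ P_{NetOne} = 443/6 + (1/6)P_{LinkUp}.
At P_{LinkUp} = 76: P_{NetOne} = 443/6 + (1/6)·76 = 86.5.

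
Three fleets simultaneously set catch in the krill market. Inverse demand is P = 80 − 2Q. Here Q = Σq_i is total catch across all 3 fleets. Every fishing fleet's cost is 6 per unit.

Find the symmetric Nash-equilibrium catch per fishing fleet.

A representative fishing fleet's profit is π_i = q_i(80 − 2Q) − 6q_i, with Q = q_i + Σ_{j≠i} q_j.
First-order condition: 74 − 4q_i − 2Σ_{j≠i} q_j = 0.
In a symmetric equilibrium every fishing fleet chooses the same q, so Σ_{j≠i} q_j = 2q. The condition becomes 74 − 8q = 0, giving q = 74/8 = 9.25.

9.25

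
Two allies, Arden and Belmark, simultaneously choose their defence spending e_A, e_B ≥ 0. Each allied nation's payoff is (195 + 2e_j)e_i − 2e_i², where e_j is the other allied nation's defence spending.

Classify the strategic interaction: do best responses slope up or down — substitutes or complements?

Arden's payoff is (195 + 2e_B)e_A − 2e_A².
∂π/∂e_A = 195 + 2e_B − 4e_A = 0, so e_A = 48.75 + 0.5e_B.
The best-response slope de_A/de_B = 0.5 > 0: the reaction function is upward-sloping, so the choices are strategic complements.

strategic complements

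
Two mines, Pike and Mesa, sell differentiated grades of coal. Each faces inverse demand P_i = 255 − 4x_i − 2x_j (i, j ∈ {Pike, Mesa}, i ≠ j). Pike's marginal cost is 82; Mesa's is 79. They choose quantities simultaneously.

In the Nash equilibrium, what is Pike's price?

Mine Pike's profit: π = x_{Pike}(255 − 4x_{Pike} − 2x_{Mesa}) − 82x_{Pike}.
∂π/∂x_{Pike} = 173 − 8x_{Pike} − 2x_{Mesa} = 0 ⇒ x_{Pike} = 21.625 − 0.25x_{Mesa}.
Similarly x_{Mesa} = 22 − 0.25x_{Pike}.
Solving the two reaction functions simultaneously: (1 − (−0.25)(−0.25))x_{Pike} = 21.625 − 0.25·22, so 0.9375x_{Pike} = 16.125 and x_{Pike} = 17.2.
Then x_{Mesa} = 22 − 0.25·17.2 = 17.7.
P_{Pike} = 255 − 4·17.2 − 2·17.7 = 150.8.

150.8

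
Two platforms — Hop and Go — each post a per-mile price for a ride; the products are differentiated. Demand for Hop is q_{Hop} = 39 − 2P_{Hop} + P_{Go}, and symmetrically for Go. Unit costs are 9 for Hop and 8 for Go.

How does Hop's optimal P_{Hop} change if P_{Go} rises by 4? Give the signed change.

1

Hop's profit: π = (P_{Hop} − 9)(39 − 2P_{Hop} + P_{Go}).
∂π/∂P_{Hop} = 57 − 4P_{Hop} + P_{Go} = 0 ⇒ P_{Hop} = 14.25 + 0.25P_{Go}.
The reaction-function slope is 0.25, so a 4-unit rise in P_{Go} moves P_{Hop} by 0.25 × 4 = 1. Hop's best response rises — the actions are strategic complements.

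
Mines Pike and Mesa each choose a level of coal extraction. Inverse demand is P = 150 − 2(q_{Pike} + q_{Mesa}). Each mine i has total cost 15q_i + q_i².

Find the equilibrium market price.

82.5

Mine Pike's profit: π = q_{Pike}(150 − 2(q_{Pike} + q_{Mesa})) − 15q_{Pike} − q_{Pike}².
∂π/∂q_{Pike} = 135 − 6q_{Pike} − 2q_{Mesa} = 0, so q_{Pike} = 22.5 − (1/3)q_{Mesa}.
Setting q_{Pike} = q_{Mesa} in the reaction function: q_{Pike} = 22.5 − (1/3)q_{Pike}, so q_{Pike} = 22.5 / (4/3) = 16.875.
Equilibrium price: P = 150 − 2·33.75 = 82.5.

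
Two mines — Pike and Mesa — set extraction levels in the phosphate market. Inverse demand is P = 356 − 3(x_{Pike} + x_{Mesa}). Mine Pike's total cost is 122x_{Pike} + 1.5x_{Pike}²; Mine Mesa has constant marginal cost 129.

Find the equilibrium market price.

Mine Pike's profit: π = x_{Pike}(356 − 3(x_{Pike} + x_{Mesa})) − 122x_{Pike} − 1.5x_{Pike}².
∂π/∂x_{Pike} = 234 − 9x_{Pike} − 3x_{Mesa} = 0, so x_{Pike} = 26 − (1/3)x_{Mesa}.
For Mesa: ∂π/∂x_{Mesa} = 227 − 6x_{Mesa} − 3x_{Pike} = 0 ⇒ x_{Mesa} = 227/6 − 0.5x_{Pike}.
Solving the two reaction functions simultaneously: (1 − (−1/3)(−0.5))x_{Pike} = 26 − (1/3)·(227/6), so (5/6)x_{Pike} = 241/18 and x_{Pike} = 241/15.
Then x_{Mesa} = 227/6 − 0.5·(241/15) = 29.8.
Equilibrium price: P = 356 − 3·(688/15) = 218.4.

218.4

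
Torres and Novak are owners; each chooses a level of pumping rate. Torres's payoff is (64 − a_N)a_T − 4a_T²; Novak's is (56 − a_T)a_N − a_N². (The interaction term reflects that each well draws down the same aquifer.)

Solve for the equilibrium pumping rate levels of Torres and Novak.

4.8, 25.6

Expanding Torres's payoff: 64a_T − a_Na_T − 4a_T².
∂π/∂a_T = 64 − a_N − 8a_T = 0, so a_T = 8 − 0.125a_N.
Likewise for Novak: a_N = 28 − 0.5a_T.
Plugging a_N into Torres's best response: a_T = 8 − 0.125(28 − 0.5a_T) ⇒ 0.9375a_T = 4.5, so a_T = 4.8.
Then a_N = 28 − 0.5·4.8 = 25.6.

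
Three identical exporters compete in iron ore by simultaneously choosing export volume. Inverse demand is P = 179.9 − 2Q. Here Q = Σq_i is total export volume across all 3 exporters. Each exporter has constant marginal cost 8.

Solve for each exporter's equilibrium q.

21.4875

A representative exporter's profit is π_i = q_i(179.9 − 2Q) − 8q_i, with Q = q_i + Σ_{j≠i} q_j.
First-order condition: 171.9 − 4q_i − 2Σ_{j≠i} q_j = 0.
With identical exporters, set every q_j = q: then 171.9 − 4q − 4q = 0, i.e. q = 171.9/8 = 21.4875.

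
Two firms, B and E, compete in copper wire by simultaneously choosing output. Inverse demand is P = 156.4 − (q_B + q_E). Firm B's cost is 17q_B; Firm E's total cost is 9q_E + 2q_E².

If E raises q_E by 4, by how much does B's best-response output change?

Firm B's profit: π = q_B(156.4 − (q_B + q_E)) − 17q_B.
∂π/∂q_B = 139.4 − 2q_B − q_E = 0, so q_B = 69.7 − 0.5q_E.
The reaction-function slope is −0.5, so a 4-unit rise in q_E moves q_B by −0.5 × 4 = −2. B's best response falls — the actions are strategic substitutes.

-2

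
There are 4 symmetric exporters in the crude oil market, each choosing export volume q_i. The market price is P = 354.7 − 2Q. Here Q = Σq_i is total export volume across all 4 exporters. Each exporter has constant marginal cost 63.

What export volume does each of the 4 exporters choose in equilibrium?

29.17

A representative exporter's profit is π_i = q_i(354.7 − 2Q) − 63q_i, with Q = q_i + Σ_{j≠i} q_j.
First-order condition: 291.7 − 4q_i − 2Σ_{j≠i} q_j = 0.
Imposing symmetry (q_j = q for all j) turns Σ_{j≠i} q_j into 3q, so 291.7 = 10q and q = 29.17.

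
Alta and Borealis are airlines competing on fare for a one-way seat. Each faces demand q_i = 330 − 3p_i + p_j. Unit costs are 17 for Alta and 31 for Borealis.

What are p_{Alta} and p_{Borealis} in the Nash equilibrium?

77.4, 83.4

Alta's profit: π = (p_{Alta} − 17)(330 − 3p_{Alta} + p_{Borealis}).
∂π/∂p_{Alta} = 381 − 6p_{Alta} + p_{Borealis} = 0 ⇒ p_{Alta} = 63.5 + (1/6)p_{Borealis}.
Similarly p_{Borealis} = 70.5 + (1/6)p_{Alta}.
Solving the two reaction functions simultaneously: (1 − (1/6)(1/6))p_{Alta} = 63.5 + (1/6)·70.5, so (35/36)p_{Alta} = 75.25 and p_{Alta} = 77.4.
Then p_{Borealis} = 70.5 + (1/6)·77.4 = 83.4.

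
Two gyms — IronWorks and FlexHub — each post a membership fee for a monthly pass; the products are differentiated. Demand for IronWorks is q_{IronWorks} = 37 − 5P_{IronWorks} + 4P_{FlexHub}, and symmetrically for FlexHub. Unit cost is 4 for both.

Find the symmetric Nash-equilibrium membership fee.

9.5

IronWorks's profit: π = (P_{IronWorks} − 4)(37 − 5P_{IronWorks} + 4P_{FlexHub}).
∂π/∂P_{IronWorks} = 57 − 10P_{IronWorks} + 4P_{FlexHub} = 0 ⇒ P_{IronWorks} = 5.7 + 0.4P_{FlexHub}.
The game is symmetric, so in equilibrium P_{FlexHub} = P_{IronWorks}: the reaction function gives 0.6P_{IronWorks} = 5.7, hence P_{IronWorks} = 9.5.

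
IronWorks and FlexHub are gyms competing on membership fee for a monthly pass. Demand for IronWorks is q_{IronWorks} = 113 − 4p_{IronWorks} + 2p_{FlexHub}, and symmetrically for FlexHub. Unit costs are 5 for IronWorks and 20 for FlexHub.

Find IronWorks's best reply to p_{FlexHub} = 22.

22.125

IronWorks's profit: π = (p_{IronWorks} − 5)(113 − 4p_{IronWorks} + 2p_{FlexHub}).
∂π/∂p_{IronWorks} = 133 − 8p_{IronWorks} + 2p_{FlexHub} = 0 ⇒ p_{IronWorks} = 16.625 + 0.25p_{FlexHub}.
At p_{FlexHub} = 22: p_{IronWorks} = 16.625 + 0.25·22 = 22.125.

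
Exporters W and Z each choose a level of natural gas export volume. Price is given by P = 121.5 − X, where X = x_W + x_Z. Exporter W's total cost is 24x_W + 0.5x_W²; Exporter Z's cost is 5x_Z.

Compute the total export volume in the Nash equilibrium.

Exporter W's profit: π = x_W(121.5 − (x_W + x_Z)) − 24x_W − 0.5x_W².
∂π/∂x_W = 97.5 − 3x_W − x_Z = 0, so x_W = 32.5 − (1/3)x_Z.
For Z: ∂π/∂x_Z = 116.5 − 2x_Z − x_W = 0 ⇒ x_Z = 58.25 − 0.5x_W.
Solving the two reaction functions simultaneously: (1 − (−1/3)(−0.5))x_W = 32.5 − (1/3)·58.25, so (5/6)x_W = 157/12 and x_W = 15.7.
Then x_Z = 58.25 − 0.5·15.7 = 50.4.
Total export volume: 15.7 + 50.4 = 66.1.

66.1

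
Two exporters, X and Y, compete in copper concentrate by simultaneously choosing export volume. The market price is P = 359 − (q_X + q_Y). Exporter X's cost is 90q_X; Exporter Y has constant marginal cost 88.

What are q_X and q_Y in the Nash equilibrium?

Exporter X's profit: π = q_X(359 − (q_X + q_Y)) − 90q_X.
∂π/∂q_X = 269 − 2q_X − q_Y = 0, so q_X = 134.5 − 0.5q_Y.
By the same steps for Y: q_Y = 135.5 − 0.5q_X.
Solving the two reaction functions simultaneously: (1 − (−0.5)(−0.5))q_X = 134.5 − 0.5·135.5, so 0.75q_X = 66.75 and q_X = 89.
Then q_Y = 135.5 − 0.5·89 = 91.

89, 91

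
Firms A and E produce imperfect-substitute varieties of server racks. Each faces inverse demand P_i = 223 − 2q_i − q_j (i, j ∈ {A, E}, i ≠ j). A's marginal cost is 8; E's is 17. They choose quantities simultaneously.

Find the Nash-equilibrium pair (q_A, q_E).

43.6, 40.6

Firm A's profit: π = q_A(223 − 2q_A − q_E) − 8q_A.
∂π/∂q_A = 215 − 4q_A − q_E = 0 ⇒ q_A = 53.75 − 0.25q_E.
Similarly q_E = 51.5 − 0.25q_A.
Plugging q_E into A's best response: q_A = 53.75 − 0.25(51.5 − 0.25q_A) ⇒ 0.9375q_A = 40.875, so q_A = 43.6.
Then q_E = 51.5 − 0.25·43.6 = 40.6.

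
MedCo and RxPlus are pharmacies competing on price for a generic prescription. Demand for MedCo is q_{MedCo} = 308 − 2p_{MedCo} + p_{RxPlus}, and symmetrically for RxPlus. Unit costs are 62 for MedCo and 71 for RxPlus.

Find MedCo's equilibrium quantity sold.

166.4

MedCo's profit: π = (p_{MedCo} − 62)(308 − 2p_{MedCo} + p_{RxPlus}).
∂π/∂p_{MedCo} = 432 − 4p_{MedCo} + p_{RxPlus} = 0 ⇒ p_{MedCo} = 108 + 0.25p_{RxPlus}.
Similarly p_{RxPlus} = 112.5 + 0.25p_{MedCo}.
Substituting the second reaction function into the first: p_{MedCo} = 108 + 0.25(112.5 + 0.25p_{MedCo}), which gives 0.9375p_{MedCo} = 136.125 ⇒ p_{MedCo} = 145.2.
Then p_{RxPlus} = 112.5 + 0.25·145.2 = 148.8.
q_{MedCo} = 308 − 2·145.2 + 148.8 = 166.4.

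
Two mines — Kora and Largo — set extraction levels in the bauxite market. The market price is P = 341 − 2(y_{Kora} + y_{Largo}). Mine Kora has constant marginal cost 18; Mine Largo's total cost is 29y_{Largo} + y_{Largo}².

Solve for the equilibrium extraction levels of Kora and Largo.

Mine Kora's profit: π = y_{Kora}(341 − 2(y_{Kora} + y_{Largo})) − 18y_{Kora}.
∂π/∂y_{Kora} = 323 − 4y_{Kora} − 2y_{Largo} = 0, so y_{Kora} = 80.75 − 0.5y_{Largo}.
For Largo: ∂π/∂y_{Largo} = 312 − 6y_{Largo} − 2y_{Kora} = 0 ⇒ y_{Largo} = 52 − (1/3)y_{Kora}.
Substituting the second reaction function into the first: y_{Kora} = 80.75 − 0.5(52 − (1/3)y_{Kora}), which gives (5/6)y_{Kora} = 54.75 ⇒ y_{Kora} = 65.7.
Then y_{Largo} = 52 − (1/3)·65.7 = 30.1.

65.7, 30.1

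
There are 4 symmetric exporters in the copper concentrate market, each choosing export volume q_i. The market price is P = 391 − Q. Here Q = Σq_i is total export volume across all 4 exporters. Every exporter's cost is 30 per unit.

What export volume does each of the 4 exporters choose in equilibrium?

A representative exporter's profit is π_i = q_i(391 − Q) − 30q_i, with Q = q_i + Σ_{j≠i} q_j.
First-order condition: 361 − 2q_i − Σ_{j≠i} q_j = 0.
In a symmetric equilibrium every exporter chooses the same q, so Σ_{j≠i} q_j = 3q. The condition becomes 361 − 5q = 0, giving q = 361/5 = 72.2.

72.2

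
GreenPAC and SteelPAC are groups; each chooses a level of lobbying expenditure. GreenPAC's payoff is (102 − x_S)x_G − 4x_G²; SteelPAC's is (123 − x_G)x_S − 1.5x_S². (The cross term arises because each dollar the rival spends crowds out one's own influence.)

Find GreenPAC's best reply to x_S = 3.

Expanding GreenPAC's payoff: 102x_G − x_Sx_G − 4x_G².
∂π/∂x_G = 102 − x_S − 8x_G = 0, so x_G = 12.75 − 0.125x_S.
At x_S = 3: x_G = 12.75 − 0.125·3 = 12.375.

12.375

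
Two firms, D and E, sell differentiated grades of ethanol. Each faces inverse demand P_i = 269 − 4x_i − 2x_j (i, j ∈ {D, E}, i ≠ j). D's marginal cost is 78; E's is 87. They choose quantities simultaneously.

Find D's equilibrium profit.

Firm D's profit: π = x_D(269 − 4x_D − 2x_E) − 78x_D.
∂π/∂x_D = 191 − 8x_D − 2x_E = 0 ⇒ x_D = 23.875 − 0.25x_E.
Similarly x_E = 22.75 − 0.25x_D.
Solving the two reaction functions simultaneously: (1 − (−0.25)(−0.25))x_D = 23.875 − 0.25·22.75, so 0.9375x_D = 18.1875 and x_D = 19.4.
Then x_E = 22.75 − 0.25·19.4 = 17.9.
P_D = 269 − 4·19.4 − 2·17.9 = 155.6.
Profit = (155.6 − 78)·19.4 = 1505.44.

1505.44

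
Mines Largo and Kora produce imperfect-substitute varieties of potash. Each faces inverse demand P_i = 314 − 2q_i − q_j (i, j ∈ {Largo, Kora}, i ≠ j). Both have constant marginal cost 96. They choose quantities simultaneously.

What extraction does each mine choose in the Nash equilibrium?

Mine Largo's profit: π = q_{Largo}(314 − 2q_{Largo} − q_{Kora}) − 96q_{Largo}.
∂π/∂q_{Largo} = 218 − 4q_{Largo} − q_{Kora} = 0 ⇒ q_{Largo} = 54.5 − 0.25q_{Kora}.
The game is symmetric, so in equilibrium q_{Kora} = q_{Largo}: the reaction function gives 1.25q_{Largo} = 54.5, hence q_{Largo} = 43.6.

43.6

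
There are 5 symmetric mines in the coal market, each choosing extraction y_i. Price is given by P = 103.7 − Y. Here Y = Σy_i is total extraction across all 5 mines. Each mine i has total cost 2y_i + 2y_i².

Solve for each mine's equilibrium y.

10.17

A representative mine's profit is π_i = y_i(103.7 − Y) − 2y_i − 2y_i², with Y = y_i + Σ_{j≠i} y_j.
First-order condition: 101.7 − 6y_i − Σ_{j≠i} y_j = 0.
Imposing symmetry (y_j = y for all j) turns Σ_{j≠i} y_j into 4y, so 101.7 = 10y and y = 10.17.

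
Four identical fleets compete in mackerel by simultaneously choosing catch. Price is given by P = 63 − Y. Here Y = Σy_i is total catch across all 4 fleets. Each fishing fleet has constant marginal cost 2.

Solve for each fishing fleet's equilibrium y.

12.2

A representative fishing fleet's profit is π_i = y_i(63 − Y) − 2y_i, with Y = y_i + Σ_{j≠i} y_j.
First-order condition: 61 − 2y_i − Σ_{j≠i} y_j = 0.
With identical fishing fleets, set every y_j = y: then 61 − 2y − 3y = 0, i.e. y = 61/5 = 12.2.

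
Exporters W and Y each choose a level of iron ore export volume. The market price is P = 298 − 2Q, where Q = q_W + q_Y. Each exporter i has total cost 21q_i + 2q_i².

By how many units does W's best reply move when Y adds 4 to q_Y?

-1

Exporter W's profit: π = q_W(298 − 2(q_W + q_Y)) − 21q_W − 2q_W².
∂π/∂q_W = 277 − 8q_W − 2q_Y = 0, so q_W = 34.625 − 0.25q_Y.
The reaction-function slope is −0.25, so a 4-unit rise in q_Y moves q_W by −0.25 × 4 = −1. W's best response falls — the actions are strategic substitutes.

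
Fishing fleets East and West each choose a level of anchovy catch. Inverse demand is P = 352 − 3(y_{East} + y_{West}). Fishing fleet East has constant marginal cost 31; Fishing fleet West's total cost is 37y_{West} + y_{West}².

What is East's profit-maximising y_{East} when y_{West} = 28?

39.5

Fishing fleet East's profit: π = y_{East}(352 − 3(y_{East} + y_{West})) − 31y_{East}.
∂π/∂y_{East} = 321 − 6y_{East} − 3y_{West} = 0, so y_{East} = 53.5 − 0.5y_{West}.
At y_{West} = 28: y_{East} = 53.5 − 0.5·28 = 39.5.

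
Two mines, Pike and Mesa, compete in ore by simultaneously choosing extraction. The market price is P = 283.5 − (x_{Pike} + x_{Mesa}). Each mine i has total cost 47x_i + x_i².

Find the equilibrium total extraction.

Mine Pike's profit: π = x_{Pike}(283.5 − (x_{Pike} + x_{Mesa})) − 47x_{Pike} − x_{Pike}².
∂π/∂x_{Pike} = 236.5 − 4x_{Pike} − x_{Mesa} = 0, so x_{Pike} = 59.125 − 0.25x_{Mesa}.
By symmetry x_{Mesa} = x_{Pike}; substituting into the reaction function, 1.25x_{Pike} = 59.125 and x_{Pike} = 47.3.
Total extraction: 47.3 + 47.3 = 94.6.

94.6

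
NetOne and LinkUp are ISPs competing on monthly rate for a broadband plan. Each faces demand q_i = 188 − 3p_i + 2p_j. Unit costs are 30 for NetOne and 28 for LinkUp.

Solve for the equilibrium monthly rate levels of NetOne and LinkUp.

69.125, 68.375

NetOne's profit: π = (p_{NetOne} − 30)(188 − 3p_{NetOne} + 2p_{LinkUp}).
∂π/∂p_{NetOne} = 278 − 6p_{NetOne} + 2p_{LinkUp} = 0 ⇒ p_{NetOne} = 139/3 + (1/3)p_{LinkUp}.
Similarly p_{LinkUp} = 136/3 + (1/3)p_{NetOne}.
Solving the two reaction functions simultaneously: (1 − (1/3)(1/3))p_{NetOne} = 139/3 + (1/3)·(136/3), so (8/9)p_{NetOne} = 553/9 and p_{NetOne} = 69.125.
Then p_{LinkUp} = 136/3 + (1/3)·69.125 = 68.375.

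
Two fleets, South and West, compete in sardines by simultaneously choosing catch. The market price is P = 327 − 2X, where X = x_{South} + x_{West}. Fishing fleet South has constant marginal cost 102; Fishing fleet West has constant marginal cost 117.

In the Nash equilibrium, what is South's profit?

Fishing fleet South's profit: π = x_{South}(327 − 2(x_{South} + x_{West})) − 102x_{South}.
∂π/∂x_{South} = 225 − 4x_{South} − 2x_{West} = 0, so x_{South} = 56.25 − 0.5x_{West}.
By the same steps for West: x_{West} = 52.5 − 0.5x_{South}.
Plugging x_{West} into South's best response: x_{South} = 56.25 − 0.5(52.5 − 0.5x_{South}) ⇒ 0.75x_{South} = 30, so x_{South} = 40.
Then x_{West} = 52.5 − 0.5·40 = 32.5.
Price P = 327 − 2·72.5 = 182.
South's profit: (182 − 102)·40 = 3200.

3200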